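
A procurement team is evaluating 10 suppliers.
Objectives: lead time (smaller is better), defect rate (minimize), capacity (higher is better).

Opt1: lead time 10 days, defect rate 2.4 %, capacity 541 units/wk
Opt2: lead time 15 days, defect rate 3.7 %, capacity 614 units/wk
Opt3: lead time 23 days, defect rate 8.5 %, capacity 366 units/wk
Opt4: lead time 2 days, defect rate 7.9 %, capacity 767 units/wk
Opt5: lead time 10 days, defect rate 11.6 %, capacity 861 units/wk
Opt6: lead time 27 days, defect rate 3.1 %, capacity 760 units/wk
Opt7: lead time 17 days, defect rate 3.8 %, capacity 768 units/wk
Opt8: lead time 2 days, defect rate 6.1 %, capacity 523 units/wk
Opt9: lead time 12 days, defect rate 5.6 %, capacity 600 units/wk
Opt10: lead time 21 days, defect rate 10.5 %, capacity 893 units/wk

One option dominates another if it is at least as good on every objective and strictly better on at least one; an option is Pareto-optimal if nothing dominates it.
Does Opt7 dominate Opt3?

Yes

Opt7 vs Opt3: lead time 17≤23, defect rate 3.8≤8.5, capacity 768≥366 — Opt7 is at least as good on every objective with at least one strict improvement.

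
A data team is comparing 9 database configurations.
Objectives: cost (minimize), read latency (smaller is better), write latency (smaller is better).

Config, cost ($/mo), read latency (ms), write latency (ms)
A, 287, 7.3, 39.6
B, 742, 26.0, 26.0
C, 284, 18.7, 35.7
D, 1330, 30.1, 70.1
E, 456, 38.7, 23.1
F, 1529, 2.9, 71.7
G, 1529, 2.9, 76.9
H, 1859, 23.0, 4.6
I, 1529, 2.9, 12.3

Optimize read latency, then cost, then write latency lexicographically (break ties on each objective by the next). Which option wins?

I

First minimize read latency: best is 2.9, kept {F, G, I}.
Then minimize cost: best is 1529, kept {F, G, I}.
Then minimize write latency: best is 12.3, kept {I}.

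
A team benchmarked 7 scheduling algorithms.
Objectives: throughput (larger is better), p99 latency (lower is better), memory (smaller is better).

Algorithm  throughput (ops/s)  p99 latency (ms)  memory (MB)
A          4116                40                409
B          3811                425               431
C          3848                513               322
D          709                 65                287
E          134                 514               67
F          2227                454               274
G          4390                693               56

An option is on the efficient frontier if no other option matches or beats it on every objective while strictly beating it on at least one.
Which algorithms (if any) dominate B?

A

A: throughput 4116≥3811, p99 latency 40≤425, memory 409≤431 — dominates B.
Others (C, D, E, F, G) are each worse than B on at least one objective.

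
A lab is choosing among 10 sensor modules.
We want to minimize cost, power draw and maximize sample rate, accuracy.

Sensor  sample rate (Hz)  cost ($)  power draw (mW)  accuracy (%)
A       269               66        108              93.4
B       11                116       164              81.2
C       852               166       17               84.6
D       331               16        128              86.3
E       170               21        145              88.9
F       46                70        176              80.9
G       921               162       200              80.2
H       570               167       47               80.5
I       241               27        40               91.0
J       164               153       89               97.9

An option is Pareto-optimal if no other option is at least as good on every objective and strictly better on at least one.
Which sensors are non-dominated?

A: not dominated.
B: dominated by A (sample rate 269≥11, cost 66≤116, power draw 108≤164, accuracy 93.4≥81.2).
C: not dominated (best power draw).
D: not dominated (best cost).
E: not dominated.
F: dominated by A (sample rate 269≥46, cost 66≤70, power draw 108≤176, accuracy 93.4≥80.9).
G: not dominated (best sample rate).
H: dominated by C (sample rate 852≥570, cost 166≤167, power draw 17≤47, accuracy 84.6≥80.5).
I: not dominated.
J: not dominated (best accuracy).

A, C, D, E, G, I, J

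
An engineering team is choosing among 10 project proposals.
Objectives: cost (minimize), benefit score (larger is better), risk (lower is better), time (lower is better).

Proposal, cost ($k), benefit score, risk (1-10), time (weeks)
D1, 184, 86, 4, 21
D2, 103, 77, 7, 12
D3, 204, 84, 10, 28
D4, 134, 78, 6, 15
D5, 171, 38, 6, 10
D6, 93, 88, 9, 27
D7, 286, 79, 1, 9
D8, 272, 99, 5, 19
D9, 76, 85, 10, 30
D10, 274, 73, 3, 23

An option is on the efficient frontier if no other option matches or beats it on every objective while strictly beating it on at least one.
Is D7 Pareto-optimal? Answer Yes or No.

Yes

D1: worse on risk (4 vs 1).
D2: worse on benefit score (77 vs 79).
D3: worse on risk (10 vs 1).
D4: worse on benefit score (78 vs 79).
D5: worse on benefit score (38 vs 79).
D6: worse on risk (9 vs 1).
D8: worse on risk (5 vs 1).
D9: worse on risk (10 vs 1).
D10: worse on benefit score (73 vs 79).
No option is at least as good as D7 on every objective and strictly better on one.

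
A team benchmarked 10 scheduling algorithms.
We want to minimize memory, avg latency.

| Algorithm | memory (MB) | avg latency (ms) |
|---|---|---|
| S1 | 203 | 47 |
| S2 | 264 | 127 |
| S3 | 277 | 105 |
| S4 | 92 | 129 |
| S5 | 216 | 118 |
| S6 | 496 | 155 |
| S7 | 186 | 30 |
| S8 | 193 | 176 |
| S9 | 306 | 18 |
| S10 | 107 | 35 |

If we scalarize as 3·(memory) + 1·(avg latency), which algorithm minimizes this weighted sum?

S1: 3·203 + 1·47 = 656
S2: 3·264 + 1·127 = 919
S3: 3·277 + 1·105 = 936
S4: 3·92 + 1·129 = 405
S5: 3·216 + 1·118 = 766
S6: 3·496 + 1·155 = 1643
S7: 3·186 + 1·30 = 588
S8: 3·193 + 1·176 = 755
S9: 3·306 + 1·18 = 936
S10: 3·107 + 1·35 = 356
Lowest: S10 at 356.

S10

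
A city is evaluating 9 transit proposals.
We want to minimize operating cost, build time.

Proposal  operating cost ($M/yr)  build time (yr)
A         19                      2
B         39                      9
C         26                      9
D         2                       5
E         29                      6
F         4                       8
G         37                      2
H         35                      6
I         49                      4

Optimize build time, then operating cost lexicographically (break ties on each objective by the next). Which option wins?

First minimize build time: best is 2, kept {A, G}.
Then minimize operating cost: best is 19, kept {A}.

A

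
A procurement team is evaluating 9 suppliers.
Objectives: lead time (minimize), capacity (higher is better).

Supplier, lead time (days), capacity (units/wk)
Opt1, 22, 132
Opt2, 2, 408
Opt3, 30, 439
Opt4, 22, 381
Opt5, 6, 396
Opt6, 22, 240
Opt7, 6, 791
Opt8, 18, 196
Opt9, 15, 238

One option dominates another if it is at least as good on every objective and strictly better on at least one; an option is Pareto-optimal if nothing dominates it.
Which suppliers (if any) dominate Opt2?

none

Opt1: worse on lead time (22 vs 2).
Opt3: worse on lead time (30 vs 2).
Opt4: worse on lead time (22 vs 2).
Opt5: worse on lead time (6 vs 2).
Opt6: worse on lead time (22 vs 2).
Opt7: worse on lead time (6 vs 2).
Opt8: worse on lead time (18 vs 2).
Opt9: worse on lead time (15 vs 2).
No option dominates Opt2.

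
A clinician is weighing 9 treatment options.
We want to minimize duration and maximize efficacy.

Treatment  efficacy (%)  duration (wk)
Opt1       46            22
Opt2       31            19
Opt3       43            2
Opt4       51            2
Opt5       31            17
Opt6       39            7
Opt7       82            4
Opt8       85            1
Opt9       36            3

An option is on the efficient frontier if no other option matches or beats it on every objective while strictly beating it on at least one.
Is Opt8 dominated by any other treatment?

No

Opt1: worse on efficacy (46 vs 85).
Opt2: worse on efficacy (31 vs 85).
Opt3: worse on efficacy (43 vs 85).
Opt4: worse on efficacy (51 vs 85).
Opt5: worse on efficacy (31 vs 85).
Opt6: worse on efficacy (39 vs 85).
Opt7: worse on efficacy (82 vs 85).
Opt9: worse on efficacy (36 vs 85).
No option is at least as good as Opt8 on every objective and strictly better on one.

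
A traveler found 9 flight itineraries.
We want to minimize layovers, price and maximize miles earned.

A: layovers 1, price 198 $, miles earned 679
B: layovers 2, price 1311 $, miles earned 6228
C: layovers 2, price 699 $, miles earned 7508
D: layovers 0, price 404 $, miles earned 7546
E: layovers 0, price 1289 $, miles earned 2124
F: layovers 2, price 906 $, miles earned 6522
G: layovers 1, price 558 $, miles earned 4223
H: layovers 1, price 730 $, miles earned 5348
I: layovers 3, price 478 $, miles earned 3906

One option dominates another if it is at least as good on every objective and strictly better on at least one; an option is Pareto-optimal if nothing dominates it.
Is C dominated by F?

F vs C: F is worse on price (906 vs 699), so it does not dominate C.

No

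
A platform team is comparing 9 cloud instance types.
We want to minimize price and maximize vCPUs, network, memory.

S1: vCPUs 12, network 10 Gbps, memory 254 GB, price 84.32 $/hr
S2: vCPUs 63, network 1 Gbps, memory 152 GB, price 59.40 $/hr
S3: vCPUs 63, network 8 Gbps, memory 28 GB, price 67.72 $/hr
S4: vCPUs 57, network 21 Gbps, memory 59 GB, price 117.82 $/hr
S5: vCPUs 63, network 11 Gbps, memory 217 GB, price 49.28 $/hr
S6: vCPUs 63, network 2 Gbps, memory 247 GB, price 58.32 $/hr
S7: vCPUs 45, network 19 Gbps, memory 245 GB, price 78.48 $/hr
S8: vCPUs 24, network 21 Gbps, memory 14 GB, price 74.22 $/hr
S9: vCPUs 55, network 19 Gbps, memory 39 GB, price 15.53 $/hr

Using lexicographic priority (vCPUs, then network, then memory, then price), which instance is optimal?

First maximize vCPUs: best is 63, kept {S2, S3, S5, S6}.
Then maximize network: best is 11, kept {S5}.

S5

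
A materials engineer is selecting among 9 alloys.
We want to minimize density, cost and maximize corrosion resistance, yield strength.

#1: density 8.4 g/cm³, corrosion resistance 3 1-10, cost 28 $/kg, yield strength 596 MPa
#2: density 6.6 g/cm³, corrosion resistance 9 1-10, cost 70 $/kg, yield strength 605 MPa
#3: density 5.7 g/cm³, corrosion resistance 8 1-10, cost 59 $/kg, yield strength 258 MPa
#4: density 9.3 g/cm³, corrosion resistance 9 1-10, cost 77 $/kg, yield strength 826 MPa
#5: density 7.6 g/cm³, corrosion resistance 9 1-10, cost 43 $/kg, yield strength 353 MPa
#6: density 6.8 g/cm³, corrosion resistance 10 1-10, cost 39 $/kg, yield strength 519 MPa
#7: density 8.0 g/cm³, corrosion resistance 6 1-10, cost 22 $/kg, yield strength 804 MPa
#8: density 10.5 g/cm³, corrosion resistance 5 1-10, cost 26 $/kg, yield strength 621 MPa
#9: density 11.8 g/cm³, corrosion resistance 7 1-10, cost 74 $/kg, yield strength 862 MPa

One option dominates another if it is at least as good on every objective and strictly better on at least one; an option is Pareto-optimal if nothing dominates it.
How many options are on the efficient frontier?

6

#1: dominated by #7 (density 8.0≤8.4, corrosion resistance 6≥3, cost 22≤28, yield strength 804≥596).
#2: not dominated.
#3: not dominated (best density).
#4: not dominated.
#5: dominated by #6 (density 6.8≤7.6, corrosion resistance 10≥9, cost 39≤43, yield strength 519≥353).
#6: not dominated (best corrosion resistance).
#7: not dominated (best cost).
#8: dominated by #7 (density 8.0≤10.5, corrosion resistance 6≥5, cost 22≤26, yield strength 804≥621).
#9: not dominated (best yield strength).
Pareto-optimal: #2, #3, #4, #6, #7, #9 → 6.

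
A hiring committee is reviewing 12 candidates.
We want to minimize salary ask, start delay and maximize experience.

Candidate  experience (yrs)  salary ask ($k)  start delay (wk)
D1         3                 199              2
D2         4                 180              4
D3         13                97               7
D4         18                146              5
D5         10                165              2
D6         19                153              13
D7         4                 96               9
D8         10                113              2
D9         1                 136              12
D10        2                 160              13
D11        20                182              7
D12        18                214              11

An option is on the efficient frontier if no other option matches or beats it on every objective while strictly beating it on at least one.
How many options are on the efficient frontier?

D1: dominated by D5 (experience 10≥3, salary ask 165≤199, start delay 2≤2).
D2: dominated by D5 (experience 10≥4, salary ask 165≤180, start delay 2≤4).
D3: not dominated.
D4: not dominated.
D5: dominated by D8 (experience 10≥10, salary ask 113≤165, start delay 2≤2).
D6: not dominated.
D7: not dominated (best salary ask).
D8: not dominated.
D9: dominated by D3 (experience 13≥1, salary ask 97≤136, start delay 7≤12).
D10: dominated by D3 (experience 13≥2, salary ask 97≤160, start delay 7≤13).
D11: not dominated (best experience).
D12: dominated by D4 (experience 18≥18, salary ask 146≤214, start delay 5≤11).
Pareto-optimal: D3, D4, D6, D7, D8, D11 → 6.

6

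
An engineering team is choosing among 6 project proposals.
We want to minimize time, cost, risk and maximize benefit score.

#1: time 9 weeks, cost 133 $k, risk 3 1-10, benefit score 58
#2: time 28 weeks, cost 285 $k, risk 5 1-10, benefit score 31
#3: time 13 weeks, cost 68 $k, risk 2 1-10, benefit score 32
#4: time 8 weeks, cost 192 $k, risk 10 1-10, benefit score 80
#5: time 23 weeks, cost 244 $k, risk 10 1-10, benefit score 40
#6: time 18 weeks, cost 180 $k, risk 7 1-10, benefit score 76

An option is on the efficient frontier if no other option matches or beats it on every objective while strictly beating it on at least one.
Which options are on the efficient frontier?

#1: not dominated.
#2: dominated by #1 (time 9≤28, cost 133≤285, risk 3≤5, benefit score 58≥31).
#3: not dominated (best cost).
#4: not dominated (best time).
#5: dominated by #1 (time 9≤23, cost 133≤244, risk 3≤10, benefit score 58≥40).
#6: not dominated.

#1, #3, #4, #6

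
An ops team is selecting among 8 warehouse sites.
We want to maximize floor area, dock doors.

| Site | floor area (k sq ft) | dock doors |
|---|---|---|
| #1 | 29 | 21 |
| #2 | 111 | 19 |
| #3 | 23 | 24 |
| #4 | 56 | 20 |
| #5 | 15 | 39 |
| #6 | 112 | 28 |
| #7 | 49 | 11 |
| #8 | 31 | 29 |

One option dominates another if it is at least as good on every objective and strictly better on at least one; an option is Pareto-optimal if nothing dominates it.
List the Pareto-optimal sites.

#1: dominated by #6 (floor area 112≥29, dock doors 28≥21).
#2: dominated by #6 (floor area 112≥111, dock doors 28≥19).
#3: dominated by #6 (floor area 112≥23, dock doors 28≥24).
#4: dominated by #6 (floor area 112≥56, dock doors 28≥20).
#5: not dominated (best dock doors).
#6: not dominated (best floor area).
#7: dominated by #2 (floor area 111≥49, dock doors 19≥11).
#8: not dominated.

#5, #6, #8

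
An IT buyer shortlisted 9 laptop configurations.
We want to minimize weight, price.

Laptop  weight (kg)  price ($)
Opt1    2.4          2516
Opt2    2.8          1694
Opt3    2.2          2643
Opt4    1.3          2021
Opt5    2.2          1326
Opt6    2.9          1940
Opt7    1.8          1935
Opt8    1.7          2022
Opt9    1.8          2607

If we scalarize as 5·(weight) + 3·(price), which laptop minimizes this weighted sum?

Opt5

Opt1: 5·2.4 + 3·2516 = 7560.0
Opt2: 5·2.8 + 3·1694 = 5096.0
Opt3: 5·2.2 + 3·2643 = 7940.0
Opt4: 5·1.3 + 3·2021 = 6069.5
Opt5: 5·2.2 + 3·1326 = 3989.0
Opt6: 5·2.9 + 3·1940 = 5834.5
Opt7: 5·1.8 + 3·1935 = 5814.0
Opt8: 5·1.7 + 3·2022 = 6074.5
Opt9: 5·1.8 + 3·2607 = 7830.0
Lowest: Opt5 at 3989.0.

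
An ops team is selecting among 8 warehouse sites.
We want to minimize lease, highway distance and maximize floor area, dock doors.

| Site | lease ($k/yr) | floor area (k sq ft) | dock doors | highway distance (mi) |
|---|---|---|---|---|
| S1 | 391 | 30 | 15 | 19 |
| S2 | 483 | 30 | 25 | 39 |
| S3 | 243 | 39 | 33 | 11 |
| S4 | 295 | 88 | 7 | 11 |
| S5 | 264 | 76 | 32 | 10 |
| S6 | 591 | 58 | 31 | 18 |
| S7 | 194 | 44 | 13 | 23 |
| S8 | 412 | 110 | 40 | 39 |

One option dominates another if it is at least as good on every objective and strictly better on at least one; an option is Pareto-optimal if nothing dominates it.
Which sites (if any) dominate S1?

S3, S5

S3: lease 243≤391, floor area 39≥30, dock doors 33≥15, highway distance 11≤19 — dominates S1.
S5: lease 264≤391, floor area 76≥30, dock doors 32≥15, highway distance 10≤19 — dominates S1.
Others (S2, S4, S6, S7, S8) are each worse than S1 on at least one objective.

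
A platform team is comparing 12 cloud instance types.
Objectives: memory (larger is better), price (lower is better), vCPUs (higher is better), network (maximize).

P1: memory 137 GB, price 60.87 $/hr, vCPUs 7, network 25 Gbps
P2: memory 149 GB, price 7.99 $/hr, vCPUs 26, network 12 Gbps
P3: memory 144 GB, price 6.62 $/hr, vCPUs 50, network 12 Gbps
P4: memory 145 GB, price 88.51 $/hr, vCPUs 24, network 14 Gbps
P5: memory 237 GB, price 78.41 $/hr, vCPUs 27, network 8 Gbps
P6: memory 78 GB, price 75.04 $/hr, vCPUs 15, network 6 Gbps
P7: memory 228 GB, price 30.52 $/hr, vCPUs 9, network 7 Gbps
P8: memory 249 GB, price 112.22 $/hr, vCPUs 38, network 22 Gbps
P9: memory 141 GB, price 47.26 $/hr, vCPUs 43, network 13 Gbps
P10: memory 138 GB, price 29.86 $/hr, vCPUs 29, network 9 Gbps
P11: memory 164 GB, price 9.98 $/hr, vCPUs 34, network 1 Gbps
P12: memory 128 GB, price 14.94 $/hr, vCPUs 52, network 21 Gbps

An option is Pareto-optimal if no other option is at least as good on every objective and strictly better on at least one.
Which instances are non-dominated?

P1: not dominated (best network).
P2: not dominated.
P3: not dominated (best price).
P4: not dominated.
P5: not dominated.
P6: dominated by P2 (memory 149≥78, price 7.99≤75.04, vCPUs 26≥15, network 12≥6).
P7: not dominated.
P8: not dominated (best memory).
P9: not dominated.
P10: dominated by P3 (memory 144≥138, price 6.62≤29.86, vCPUs 50≥29, network 12≥9).
P11: not dominated.
P12: not dominated (best vCPUs).

P1, P2, P3, P4, P5, P7, P8, P9, P11, P12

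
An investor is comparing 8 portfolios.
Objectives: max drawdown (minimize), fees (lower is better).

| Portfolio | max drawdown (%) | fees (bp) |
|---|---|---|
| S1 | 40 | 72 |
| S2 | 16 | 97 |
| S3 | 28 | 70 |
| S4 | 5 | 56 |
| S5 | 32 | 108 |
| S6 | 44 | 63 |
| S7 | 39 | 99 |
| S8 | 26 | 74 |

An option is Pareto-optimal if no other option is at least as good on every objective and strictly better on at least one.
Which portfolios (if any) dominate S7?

S2, S3, S4, S8

S2: max drawdown 16≤39, fees 97≤99 — dominates S7.
S3: max drawdown 28≤39, fees 70≤99 — dominates S7.
S4: max drawdown 5≤39, fees 56≤99 — dominates S7.
S8: max drawdown 26≤39, fees 74≤99 — dominates S7.
Others (S1, S5, S6) are each worse than S7 on at least one objective.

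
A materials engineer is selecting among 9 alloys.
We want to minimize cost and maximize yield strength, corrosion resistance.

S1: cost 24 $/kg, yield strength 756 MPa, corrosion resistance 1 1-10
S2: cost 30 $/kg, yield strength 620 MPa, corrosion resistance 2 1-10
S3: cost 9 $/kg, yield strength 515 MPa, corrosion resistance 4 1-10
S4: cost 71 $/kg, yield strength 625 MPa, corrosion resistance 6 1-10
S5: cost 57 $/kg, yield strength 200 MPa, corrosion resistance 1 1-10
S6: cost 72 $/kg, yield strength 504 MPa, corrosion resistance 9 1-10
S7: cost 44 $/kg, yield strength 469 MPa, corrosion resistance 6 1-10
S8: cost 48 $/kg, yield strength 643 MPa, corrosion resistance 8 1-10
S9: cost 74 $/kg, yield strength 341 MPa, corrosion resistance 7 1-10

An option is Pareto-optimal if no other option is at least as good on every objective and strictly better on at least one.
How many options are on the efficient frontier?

S1: not dominated (best yield strength).
S2: not dominated.
S3: not dominated (best cost).
S4: dominated by S8 (cost 48≤71, yield strength 643≥625, corrosion resistance 8≥6).
S5: dominated by S1 (cost 24≤57, yield strength 756≥200, corrosion resistance 1≥1).
S6: not dominated (best corrosion resistance).
S7: not dominated.
S8: not dominated.
S9: dominated by S6 (cost 72≤74, yield strength 504≥341, corrosion resistance 9≥7).
Pareto-optimal: S1, S2, S3, S6, S7, S8 → 6.

6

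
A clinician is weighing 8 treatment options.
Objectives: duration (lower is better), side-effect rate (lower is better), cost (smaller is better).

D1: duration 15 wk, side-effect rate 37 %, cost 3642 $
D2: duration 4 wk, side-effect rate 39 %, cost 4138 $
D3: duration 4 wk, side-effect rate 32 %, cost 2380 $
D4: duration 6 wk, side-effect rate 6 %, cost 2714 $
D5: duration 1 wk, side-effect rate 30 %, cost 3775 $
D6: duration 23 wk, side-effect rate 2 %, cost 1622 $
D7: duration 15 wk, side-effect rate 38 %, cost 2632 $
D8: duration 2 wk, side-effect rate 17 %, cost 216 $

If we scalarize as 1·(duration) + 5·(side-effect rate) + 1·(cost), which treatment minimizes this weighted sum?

D8

D1: 1·15 + 5·37 + 1·3642 = 3842
D2: 1·4 + 5·39 + 1·4138 = 4337
D3: 1·4 + 5·32 + 1·2380 = 2544
D4: 1·6 + 5·6 + 1·2714 = 2750
D5: 1·1 + 5·30 + 1·3775 = 3926
D6: 1·23 + 5·2 + 1·1622 = 1655
D7: 1·15 + 5·38 + 1·2632 = 2837
D8: 1·2 + 5·17 + 1·216 = 303
Lowest: D8 at 303.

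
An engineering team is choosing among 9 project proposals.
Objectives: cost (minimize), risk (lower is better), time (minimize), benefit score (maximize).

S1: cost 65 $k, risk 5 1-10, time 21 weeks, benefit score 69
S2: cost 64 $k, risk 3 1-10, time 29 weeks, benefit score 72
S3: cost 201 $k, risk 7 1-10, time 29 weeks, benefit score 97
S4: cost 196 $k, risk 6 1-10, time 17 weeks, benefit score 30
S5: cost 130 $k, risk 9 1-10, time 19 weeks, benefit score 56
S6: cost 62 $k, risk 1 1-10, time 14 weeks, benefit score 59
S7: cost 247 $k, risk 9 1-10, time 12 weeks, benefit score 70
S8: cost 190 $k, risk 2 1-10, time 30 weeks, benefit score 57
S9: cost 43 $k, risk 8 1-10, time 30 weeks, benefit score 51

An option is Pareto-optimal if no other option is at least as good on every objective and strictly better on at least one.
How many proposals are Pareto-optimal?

S1: not dominated.
S2: not dominated.
S3: not dominated (best benefit score).
S4: dominated by S6 (cost 62≤196, risk 1≤6, time 14≤17, benefit score 59≥30).
S5: dominated by S6 (cost 62≤130, risk 1≤9, time 14≤19, benefit score 59≥56).
S6: not dominated (best risk).
S7: not dominated (best time).
S8: dominated by S6 (cost 62≤190, risk 1≤2, time 14≤30, benefit score 59≥57).
S9: not dominated (best cost).
Pareto-optimal: S1, S2, S3, S6, S7, S9 → 6.

6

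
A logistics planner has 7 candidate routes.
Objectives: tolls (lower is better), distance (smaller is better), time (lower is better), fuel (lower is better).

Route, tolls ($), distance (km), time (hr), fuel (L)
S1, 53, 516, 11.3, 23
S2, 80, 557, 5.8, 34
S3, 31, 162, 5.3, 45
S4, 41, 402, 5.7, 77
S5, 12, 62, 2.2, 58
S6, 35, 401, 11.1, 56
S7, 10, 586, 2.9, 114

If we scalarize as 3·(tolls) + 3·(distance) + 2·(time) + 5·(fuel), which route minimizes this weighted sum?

S5

S1: 3·53 + 3·516 + 2·11.3 + 5·23 = 1844.6
S2: 3·80 + 3·557 + 2·5.8 + 5·34 = 2092.6
S3: 3·31 + 3·162 + 2·5.3 + 5·45 = 814.6
S4: 3·41 + 3·402 + 2·5.7 + 5·77 = 1725.4
S5: 3·12 + 3·62 + 2·2.2 + 5·58 = 516.4
S6: 3·35 + 3·401 + 2·11.1 + 5·56 = 1610.2
S7: 3·10 + 3·586 + 2·2.9 + 5·114 = 2363.8
Lowest: S5 at 516.4.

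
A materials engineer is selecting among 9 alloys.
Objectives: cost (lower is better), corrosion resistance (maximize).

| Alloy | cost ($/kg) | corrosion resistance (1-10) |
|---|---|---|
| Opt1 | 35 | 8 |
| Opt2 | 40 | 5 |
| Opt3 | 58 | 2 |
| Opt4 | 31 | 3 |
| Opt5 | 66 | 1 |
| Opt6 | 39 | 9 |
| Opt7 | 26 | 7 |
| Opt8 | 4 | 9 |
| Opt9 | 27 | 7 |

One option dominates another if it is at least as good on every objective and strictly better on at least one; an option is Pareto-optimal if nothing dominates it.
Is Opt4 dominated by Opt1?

No

Opt1 vs Opt4: Opt1 is worse on cost (35 vs 31), so it does not dominate Opt4.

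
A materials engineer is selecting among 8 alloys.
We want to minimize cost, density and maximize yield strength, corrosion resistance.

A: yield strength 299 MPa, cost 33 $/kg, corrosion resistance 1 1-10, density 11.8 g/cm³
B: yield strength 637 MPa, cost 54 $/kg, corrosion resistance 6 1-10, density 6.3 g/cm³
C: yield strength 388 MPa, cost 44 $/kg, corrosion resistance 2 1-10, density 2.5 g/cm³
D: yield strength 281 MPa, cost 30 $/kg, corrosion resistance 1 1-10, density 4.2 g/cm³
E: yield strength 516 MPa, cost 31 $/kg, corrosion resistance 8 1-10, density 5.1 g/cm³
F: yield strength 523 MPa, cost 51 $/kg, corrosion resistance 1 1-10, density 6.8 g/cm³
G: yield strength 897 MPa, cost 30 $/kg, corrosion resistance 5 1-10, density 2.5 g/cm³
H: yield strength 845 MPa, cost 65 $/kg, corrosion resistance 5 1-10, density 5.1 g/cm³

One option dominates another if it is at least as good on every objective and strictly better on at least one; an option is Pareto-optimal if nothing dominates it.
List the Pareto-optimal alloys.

A: dominated by E (yield strength 516≥299, cost 31≤33, corrosion resistance 8≥1, density 5.1≤11.8).
B: not dominated.
C: dominated by G (yield strength 897≥388, cost 30≤44, corrosion resistance 5≥2, density 2.5≤2.5).
D: dominated by G (yield strength 897≥281, cost 30≤30, corrosion resistance 5≥1, density 2.5≤4.2).
E: not dominated (best corrosion resistance).
F: dominated by G (yield strength 897≥523, cost 30≤51, corrosion resistance 5≥1, density 2.5≤6.8).
G: not dominated (best yield strength).
H: dominated by G (yield strength 897≥845, cost 30≤65, corrosion resistance 5≥5, density 2.5≤5.1).

B, E, G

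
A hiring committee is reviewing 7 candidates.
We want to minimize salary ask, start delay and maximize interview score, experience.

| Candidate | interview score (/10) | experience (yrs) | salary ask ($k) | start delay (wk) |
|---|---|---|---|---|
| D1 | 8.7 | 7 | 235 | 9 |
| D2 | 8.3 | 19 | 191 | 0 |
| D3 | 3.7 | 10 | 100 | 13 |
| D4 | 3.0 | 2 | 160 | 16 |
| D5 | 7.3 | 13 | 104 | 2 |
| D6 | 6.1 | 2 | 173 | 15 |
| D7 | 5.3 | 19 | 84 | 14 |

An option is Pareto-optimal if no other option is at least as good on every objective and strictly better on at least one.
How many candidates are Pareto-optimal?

D1: not dominated (best interview score).
D2: not dominated (best start delay).
D3: not dominated.
D4: dominated by D3 (interview score 3.7≥3.0, experience 10≥2, salary ask 100≤160, start delay 13≤16).
D5: not dominated.
D6: dominated by D5 (interview score 7.3≥6.1, experience 13≥2, salary ask 104≤173, start delay 2≤15).
D7: not dominated (best salary ask).
Pareto-optimal: D1, D2, D3, D5, D7 → 5.

5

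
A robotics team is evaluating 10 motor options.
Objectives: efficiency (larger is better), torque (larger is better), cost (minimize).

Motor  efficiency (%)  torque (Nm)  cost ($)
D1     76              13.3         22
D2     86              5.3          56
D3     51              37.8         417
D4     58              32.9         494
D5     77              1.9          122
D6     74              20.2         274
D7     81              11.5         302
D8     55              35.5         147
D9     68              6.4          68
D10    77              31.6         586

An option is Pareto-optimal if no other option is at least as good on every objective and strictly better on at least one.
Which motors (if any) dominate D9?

D1

D1: efficiency 76≥68, torque 13.3≥6.4, cost 22≤68 — dominates D9.
Others (D2, D3, D4, D5, D6, D7, D8, D10) are each worse than D9 on at least one objective.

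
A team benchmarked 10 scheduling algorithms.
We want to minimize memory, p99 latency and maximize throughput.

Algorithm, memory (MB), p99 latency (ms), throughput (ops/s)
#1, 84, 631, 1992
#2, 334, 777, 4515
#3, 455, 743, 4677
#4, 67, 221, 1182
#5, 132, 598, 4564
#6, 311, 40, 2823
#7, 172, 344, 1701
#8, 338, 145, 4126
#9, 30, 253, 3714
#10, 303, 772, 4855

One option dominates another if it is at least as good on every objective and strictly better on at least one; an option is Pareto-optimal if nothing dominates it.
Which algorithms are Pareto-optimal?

#3, #4, #5, #6, #8, #9, #10

#1: dominated by #9 (memory 30≤84, p99 latency 253≤631, throughput 3714≥1992).
#2: dominated by #5 (memory 132≤334, p99 latency 598≤777, throughput 4564≥4515).
#3: not dominated.
#4: not dominated.
#5: not dominated.
#6: not dominated (best p99 latency).
#7: dominated by #9 (memory 30≤172, p99 latency 253≤344, throughput 3714≥1701).
#8: not dominated.
#9: not dominated (best memory).
#10: not dominated (best throughput).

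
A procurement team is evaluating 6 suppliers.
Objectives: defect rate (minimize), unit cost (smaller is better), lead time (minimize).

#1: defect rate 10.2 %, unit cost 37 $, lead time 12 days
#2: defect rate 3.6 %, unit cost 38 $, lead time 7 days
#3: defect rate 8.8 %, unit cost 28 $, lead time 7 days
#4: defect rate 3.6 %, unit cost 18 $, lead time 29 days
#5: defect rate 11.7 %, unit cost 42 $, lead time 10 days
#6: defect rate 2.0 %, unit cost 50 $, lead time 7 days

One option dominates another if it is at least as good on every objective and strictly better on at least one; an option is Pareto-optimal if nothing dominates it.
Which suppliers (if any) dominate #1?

#3

#3: defect rate 8.8≤10.2, unit cost 28≤37, lead time 7≤12 — dominates #1.
Others (#2, #4, #5, #6) are each worse than #1 on at least one objective.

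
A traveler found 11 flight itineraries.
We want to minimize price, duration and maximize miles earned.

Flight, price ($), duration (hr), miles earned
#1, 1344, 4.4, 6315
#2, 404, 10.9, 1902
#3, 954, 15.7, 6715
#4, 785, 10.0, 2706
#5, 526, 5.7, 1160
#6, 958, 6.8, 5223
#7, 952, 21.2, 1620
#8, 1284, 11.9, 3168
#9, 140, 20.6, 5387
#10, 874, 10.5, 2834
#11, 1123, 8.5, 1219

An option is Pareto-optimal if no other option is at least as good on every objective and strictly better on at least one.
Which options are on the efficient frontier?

#1: not dominated (best duration).
#2: not dominated.
#3: not dominated (best miles earned).
#4: not dominated.
#5: not dominated.
#6: not dominated.
#7: dominated by #2 (price 404≤952, duration 10.9≤21.2, miles earned 1902≥1620).
#8: dominated by #6 (price 958≤1284, duration 6.8≤11.9, miles earned 5223≥3168).
#9: not dominated (best price).
#10: not dominated.
#11: dominated by #6 (price 958≤1123, duration 6.8≤8.5, miles earned 5223≥1219).

#1, #2, #3, #4, #5, #6, #9, #10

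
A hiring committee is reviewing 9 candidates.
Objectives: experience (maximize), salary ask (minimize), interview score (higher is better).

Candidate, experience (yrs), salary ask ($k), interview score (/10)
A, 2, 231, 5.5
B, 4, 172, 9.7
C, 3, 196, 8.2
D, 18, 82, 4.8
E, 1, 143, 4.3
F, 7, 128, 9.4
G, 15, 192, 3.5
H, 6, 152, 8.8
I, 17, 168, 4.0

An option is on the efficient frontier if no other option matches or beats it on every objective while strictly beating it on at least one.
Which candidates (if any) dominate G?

D: experience 18≥15, salary ask 82≤192, interview score 4.8≥3.5 — dominates G.
I: experience 17≥15, salary ask 168≤192, interview score 4.0≥3.5 — dominates G.
Others (A, B, C, E, F, H) are each worse than G on at least one objective.

D, I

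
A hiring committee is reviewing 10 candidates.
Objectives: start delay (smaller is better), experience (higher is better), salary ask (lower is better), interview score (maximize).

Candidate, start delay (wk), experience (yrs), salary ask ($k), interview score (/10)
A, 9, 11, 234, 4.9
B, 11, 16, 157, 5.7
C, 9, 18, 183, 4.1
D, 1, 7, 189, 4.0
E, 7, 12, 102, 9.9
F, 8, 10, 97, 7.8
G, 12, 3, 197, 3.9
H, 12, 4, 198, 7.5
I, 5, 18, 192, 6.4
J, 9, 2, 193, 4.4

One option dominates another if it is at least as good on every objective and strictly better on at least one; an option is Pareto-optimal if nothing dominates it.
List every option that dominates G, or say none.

B: start delay 11≤12, experience 16≥3, salary ask 157≤197, interview score 5.7≥3.9 — dominates G.
C: start delay 9≤12, experience 18≥3, salary ask 183≤197, interview score 4.1≥3.9 — dominates G.
D: start delay 1≤12, experience 7≥3, salary ask 189≤197, interview score 4.0≥3.9 — dominates G.
E: start delay 7≤12, experience 12≥3, salary ask 102≤197, interview score 9.9≥3.9 — dominates G.
F: start delay 8≤12, experience 10≥3, salary ask 97≤197, interview score 7.8≥3.9 — dominates G.
I: start delay 5≤12, experience 18≥3, salary ask 192≤197, interview score 6.4≥3.9 — dominates G.
Others (A, H, J) are each worse than G on at least one objective.

B, C, D, E, F, I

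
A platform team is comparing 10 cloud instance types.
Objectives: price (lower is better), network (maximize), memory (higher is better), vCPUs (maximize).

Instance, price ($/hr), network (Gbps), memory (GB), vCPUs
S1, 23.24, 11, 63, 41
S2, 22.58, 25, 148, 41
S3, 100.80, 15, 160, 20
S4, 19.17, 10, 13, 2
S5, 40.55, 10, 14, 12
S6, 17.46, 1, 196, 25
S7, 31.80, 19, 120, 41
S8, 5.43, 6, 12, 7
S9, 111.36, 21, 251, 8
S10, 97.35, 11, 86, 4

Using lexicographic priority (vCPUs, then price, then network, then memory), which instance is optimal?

S2

First maximize vCPUs: best is 41, kept {S1, S2, S7}.
Then minimize price: best is 22.58, kept {S2}.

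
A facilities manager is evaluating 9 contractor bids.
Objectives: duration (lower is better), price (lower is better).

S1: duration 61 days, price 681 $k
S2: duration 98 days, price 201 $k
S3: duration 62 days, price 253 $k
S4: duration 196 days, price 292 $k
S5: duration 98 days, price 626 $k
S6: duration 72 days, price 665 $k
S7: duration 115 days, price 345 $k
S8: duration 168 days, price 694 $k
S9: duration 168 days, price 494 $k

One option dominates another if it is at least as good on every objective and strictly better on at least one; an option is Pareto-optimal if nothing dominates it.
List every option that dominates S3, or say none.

S1: worse on price (681 vs 253).
S2: worse on duration (98 vs 62).
S4: worse on duration (196 vs 62).
S5: worse on duration (98 vs 62).
S6: worse on duration (72 vs 62).
S7: worse on duration (115 vs 62).
S8: worse on duration (168 vs 62).
S9: worse on duration (168 vs 62).
No option dominates S3.

none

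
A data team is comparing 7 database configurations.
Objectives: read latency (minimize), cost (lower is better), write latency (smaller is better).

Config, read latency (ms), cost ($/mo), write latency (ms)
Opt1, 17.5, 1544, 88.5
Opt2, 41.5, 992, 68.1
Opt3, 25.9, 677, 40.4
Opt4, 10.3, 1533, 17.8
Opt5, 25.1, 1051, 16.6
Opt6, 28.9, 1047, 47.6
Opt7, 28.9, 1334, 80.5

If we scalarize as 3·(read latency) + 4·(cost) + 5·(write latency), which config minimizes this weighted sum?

Opt3

Opt1: 3·17.5 + 4·1544 + 5·88.5 = 6671.0
Opt2: 3·41.5 + 4·992 + 5·68.1 = 4433.0
Opt3: 3·25.9 + 4·677 + 5·40.4 = 2987.7
Opt4: 3·10.3 + 4·1533 + 5·17.8 = 6251.9
Opt5: 3·25.1 + 4·1051 + 5·16.6 = 4362.3
Opt6: 3·28.9 + 4·1047 + 5·47.6 = 4512.7
Opt7: 3·28.9 + 4·1334 + 5·80.5 = 5825.2
Lowest: Opt3 at 2987.7.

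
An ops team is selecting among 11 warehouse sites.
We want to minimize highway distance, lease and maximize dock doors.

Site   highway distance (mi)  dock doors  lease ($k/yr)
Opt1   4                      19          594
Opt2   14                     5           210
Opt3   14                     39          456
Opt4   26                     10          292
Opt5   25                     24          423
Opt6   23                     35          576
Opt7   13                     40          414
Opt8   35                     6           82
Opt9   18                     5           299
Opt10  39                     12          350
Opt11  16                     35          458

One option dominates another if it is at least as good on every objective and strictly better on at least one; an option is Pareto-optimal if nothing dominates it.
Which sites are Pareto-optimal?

Opt1: not dominated (best highway distance).
Opt2: not dominated.
Opt3: dominated by Opt7 (highway distance 13≤14, dock doors 40≥39, lease 414≤456).
Opt4: not dominated.
Opt5: dominated by Opt7 (highway distance 13≤25, dock doors 40≥24, lease 414≤423).
Opt6: dominated by Opt3 (highway distance 14≤23, dock doors 39≥35, lease 456≤576).
Opt7: not dominated (best dock doors).
Opt8: not dominated (best lease).
Opt9: dominated by Opt2 (highway distance 14≤18, dock doors 5≥5, lease 210≤299).
Opt10: not dominated.
Opt11: dominated by Opt3 (highway distance 14≤16, dock doors 39≥35, lease 456≤458).

Opt1, Opt2, Opt4, Opt7, Opt8, Opt10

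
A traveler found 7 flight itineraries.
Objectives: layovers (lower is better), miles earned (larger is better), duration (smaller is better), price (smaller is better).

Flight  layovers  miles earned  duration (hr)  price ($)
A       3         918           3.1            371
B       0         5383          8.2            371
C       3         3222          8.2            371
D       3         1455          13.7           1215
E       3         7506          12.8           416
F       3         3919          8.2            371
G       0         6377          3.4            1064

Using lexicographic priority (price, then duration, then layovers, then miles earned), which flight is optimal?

A

First minimize price: best is 371, kept {A, B, C, F}.
Then minimize duration: best is 3.1, kept {A}.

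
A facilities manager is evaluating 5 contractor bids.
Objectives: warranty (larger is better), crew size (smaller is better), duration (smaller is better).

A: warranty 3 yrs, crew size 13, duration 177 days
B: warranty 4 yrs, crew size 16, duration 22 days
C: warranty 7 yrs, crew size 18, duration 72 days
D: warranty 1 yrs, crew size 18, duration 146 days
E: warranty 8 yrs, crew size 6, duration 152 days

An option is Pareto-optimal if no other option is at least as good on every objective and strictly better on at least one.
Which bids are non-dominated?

A: dominated by E (warranty 8≥3, crew size 6≤13, duration 152≤177).
B: not dominated (best duration).
C: not dominated.
D: dominated by B (warranty 4≥1, crew size 16≤18, duration 22≤146).
E: not dominated (best warranty).

B, C, E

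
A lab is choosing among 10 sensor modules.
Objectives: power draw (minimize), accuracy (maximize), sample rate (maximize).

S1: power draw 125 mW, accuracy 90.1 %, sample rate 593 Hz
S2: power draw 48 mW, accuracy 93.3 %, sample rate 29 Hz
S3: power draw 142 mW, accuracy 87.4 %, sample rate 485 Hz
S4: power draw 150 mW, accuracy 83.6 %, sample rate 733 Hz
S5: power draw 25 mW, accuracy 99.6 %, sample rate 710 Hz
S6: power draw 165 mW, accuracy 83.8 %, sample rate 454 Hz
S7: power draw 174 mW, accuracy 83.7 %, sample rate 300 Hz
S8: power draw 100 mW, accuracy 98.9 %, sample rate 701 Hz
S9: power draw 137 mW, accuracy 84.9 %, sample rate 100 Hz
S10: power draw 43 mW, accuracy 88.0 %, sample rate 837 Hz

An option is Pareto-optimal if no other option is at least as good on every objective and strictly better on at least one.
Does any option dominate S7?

Yes

S1 vs S7: power draw 125≤174, accuracy 90.1≥83.7, sample rate 593≥300 — S1 is at least as good on every objective and strictly better on at least one, so S1 dominates S7.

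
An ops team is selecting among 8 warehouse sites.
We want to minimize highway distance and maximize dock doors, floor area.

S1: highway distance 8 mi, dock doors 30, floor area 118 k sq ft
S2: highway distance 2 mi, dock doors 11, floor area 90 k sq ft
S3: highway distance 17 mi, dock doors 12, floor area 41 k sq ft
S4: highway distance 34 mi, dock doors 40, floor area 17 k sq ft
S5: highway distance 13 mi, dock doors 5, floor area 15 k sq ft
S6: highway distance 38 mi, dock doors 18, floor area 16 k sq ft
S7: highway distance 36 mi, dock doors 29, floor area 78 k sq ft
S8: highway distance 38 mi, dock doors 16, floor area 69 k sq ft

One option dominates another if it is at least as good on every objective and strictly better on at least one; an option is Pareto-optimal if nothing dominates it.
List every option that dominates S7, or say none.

S1

S1: highway distance 8≤36, dock doors 30≥29, floor area 118≥78 — dominates S7.
Others (S2, S3, S4, S5, S6, S8) are each worse than S7 on at least one objective.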